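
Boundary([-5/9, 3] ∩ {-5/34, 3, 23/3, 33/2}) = {-5/34, 3}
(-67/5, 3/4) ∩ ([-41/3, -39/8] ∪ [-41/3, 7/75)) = (-67/5, 7/75)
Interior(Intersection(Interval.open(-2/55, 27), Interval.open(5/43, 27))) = Interval.open(5/43, 27)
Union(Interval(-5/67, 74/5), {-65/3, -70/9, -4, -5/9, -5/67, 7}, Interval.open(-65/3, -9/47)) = Union(Interval.Ropen(-65/3, -9/47), Interval(-5/67, 74/5))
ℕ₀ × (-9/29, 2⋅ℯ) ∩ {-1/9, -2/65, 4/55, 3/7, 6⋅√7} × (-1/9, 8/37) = ∅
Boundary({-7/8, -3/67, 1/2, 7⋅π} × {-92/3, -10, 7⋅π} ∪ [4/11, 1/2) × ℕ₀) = ([4/11, 1/2] × ℕ₀) ∪ ({-7/8, -3/67, 1/2, 7⋅π} × {-92/3, -10, 7⋅π})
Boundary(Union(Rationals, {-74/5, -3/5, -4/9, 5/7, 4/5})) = Reals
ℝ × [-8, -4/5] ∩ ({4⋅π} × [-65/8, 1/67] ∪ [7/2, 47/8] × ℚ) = ({4⋅π} × [-8, -4/5]) ∪ ([7/2, 47/8] × (ℚ ∩ [-8, -4/5]))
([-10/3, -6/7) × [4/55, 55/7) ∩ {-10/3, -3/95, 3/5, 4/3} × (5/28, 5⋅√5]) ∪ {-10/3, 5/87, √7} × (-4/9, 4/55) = ({-10/3} × (5/28, 55/7)) ∪ ({-10/3, 5/87, √7} × (-4/9, 4/55))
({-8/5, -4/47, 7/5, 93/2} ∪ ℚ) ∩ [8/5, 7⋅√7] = ℚ ∩ [8/5, 7⋅√7]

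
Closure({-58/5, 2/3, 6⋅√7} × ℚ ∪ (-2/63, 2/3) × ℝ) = ({-58/5, 6⋅√7} ∪ [-2/63, 2/3]) × ℝ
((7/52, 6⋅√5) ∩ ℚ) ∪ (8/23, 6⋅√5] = [8/23, 6⋅√5] ∪ (ℚ ∩ (7/52, 6⋅√5))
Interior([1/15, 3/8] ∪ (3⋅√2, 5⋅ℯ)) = (1/15, 3/8) ∪ (3⋅√2, 5⋅ℯ)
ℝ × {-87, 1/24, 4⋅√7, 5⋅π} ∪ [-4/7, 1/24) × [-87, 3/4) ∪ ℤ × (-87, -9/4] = (ℤ × (-87, -9/4]) ∪ ([-4/7, 1/24) × [-87, 3/4)) ∪ (ℝ × {-87, 1/24, 4⋅√7, 5⋅π})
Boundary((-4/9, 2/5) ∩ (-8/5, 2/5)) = {-4/9, 2/5}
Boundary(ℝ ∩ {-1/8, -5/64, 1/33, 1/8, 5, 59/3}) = {-1/8, -5/64, 1/33, 1/8, 5, 59/3}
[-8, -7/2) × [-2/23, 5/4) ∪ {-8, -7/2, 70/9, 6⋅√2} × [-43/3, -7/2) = ([-8, -7/2) × [-2/23, 5/4)) ∪ ({-8, -7/2, 70/9, 6⋅√2} × [-43/3, -7/2))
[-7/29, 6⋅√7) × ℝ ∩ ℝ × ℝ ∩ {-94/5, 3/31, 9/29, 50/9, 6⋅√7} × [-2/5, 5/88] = {3/31, 9/29, 50/9} × [-2/5, 5/88]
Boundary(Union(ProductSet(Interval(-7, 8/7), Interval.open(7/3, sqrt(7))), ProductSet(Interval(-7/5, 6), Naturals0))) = Union(ProductSet({-7, 8/7}, Interval(7/3, sqrt(7))), ProductSet(Interval(-7, 8/7), {7/3, sqrt(7)}), ProductSet(Interval(-7/5, 6), Complement(Naturals0, Interval.open(7/3, sqrt(7)))), ProductSet(Interval(8/7, 6), Naturals0))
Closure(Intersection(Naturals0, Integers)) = Naturals0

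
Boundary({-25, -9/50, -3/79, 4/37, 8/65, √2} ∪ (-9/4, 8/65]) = {-25, -9/4, 8/65, √2}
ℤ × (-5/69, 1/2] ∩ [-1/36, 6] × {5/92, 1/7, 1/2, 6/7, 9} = {0, 1, …, 6} × {5/92, 1/7, 1/2}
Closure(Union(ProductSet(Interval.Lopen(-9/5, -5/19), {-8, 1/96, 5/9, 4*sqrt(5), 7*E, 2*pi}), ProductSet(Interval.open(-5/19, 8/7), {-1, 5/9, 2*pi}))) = Union(ProductSet(Interval(-9/5, -5/19), {-8, 1/96, 5/9, 4*sqrt(5), 7*E, 2*pi}), ProductSet(Interval(-5/19, 8/7), {-1, 5/9, 2*pi}))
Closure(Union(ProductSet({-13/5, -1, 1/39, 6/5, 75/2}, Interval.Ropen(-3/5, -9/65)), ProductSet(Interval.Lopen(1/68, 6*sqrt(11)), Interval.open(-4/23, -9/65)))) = Union(ProductSet({1/68, 6*sqrt(11)}, Interval(-4/23, -9/65)), ProductSet({-13/5, -1, 1/39, 6/5, 75/2}, Interval(-3/5, -9/65)), ProductSet(Interval(1/68, 6*sqrt(11)), {-4/23, -9/65}), ProductSet(Interval.Lopen(1/68, 6*sqrt(11)), Interval.open(-4/23, -9/65)))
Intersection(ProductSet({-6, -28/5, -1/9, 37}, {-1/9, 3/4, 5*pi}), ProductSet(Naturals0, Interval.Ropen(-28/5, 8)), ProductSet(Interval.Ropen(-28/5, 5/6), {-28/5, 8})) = EmptySet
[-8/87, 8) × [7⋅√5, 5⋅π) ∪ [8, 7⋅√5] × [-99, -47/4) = ([8, 7⋅√5] × [-99, -47/4)) ∪ ([-8/87, 8) × [7⋅√5, 5⋅π))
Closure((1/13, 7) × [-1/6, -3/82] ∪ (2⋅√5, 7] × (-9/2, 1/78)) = ({7} × [-9/2, 1/78]) ∪ ([1/13, 7] × [-1/6, -3/82]) ∪ ([2⋅√5, 7] × {-9/2, 1/78}) ∪ ((2⋅√5, 7] × (-9/2, 1/78)) ∪ ({7, 2⋅√5} × ([-9/2, -1/6] ∪ [-3/82, 1/78]))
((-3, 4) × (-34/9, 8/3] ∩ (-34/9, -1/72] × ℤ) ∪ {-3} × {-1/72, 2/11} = ({-3} × {-1/72, 2/11}) ∪ ((-3, -1/72] × {-3, -2, …, 2})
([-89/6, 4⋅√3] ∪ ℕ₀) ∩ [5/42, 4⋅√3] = [5/42, 4⋅√3] ∪ {1, 2, …, 6}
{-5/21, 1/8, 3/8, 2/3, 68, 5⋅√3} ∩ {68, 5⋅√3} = {68, 5⋅√3}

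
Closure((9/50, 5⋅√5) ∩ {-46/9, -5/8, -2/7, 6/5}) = {6/5}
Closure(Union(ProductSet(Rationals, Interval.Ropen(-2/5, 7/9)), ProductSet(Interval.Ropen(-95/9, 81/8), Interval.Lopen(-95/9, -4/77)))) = Union(ProductSet({-95/9, 81/8}, Interval(-95/9, -4/77)), ProductSet(Interval(-95/9, 81/8), {-95/9, -4/77}), ProductSet(Interval.Ropen(-95/9, 81/8), Interval.Lopen(-95/9, -4/77)), ProductSet(Rationals, Interval.Ropen(-2/5, 7/9)), ProductSet(Reals, Interval(-4/77, 7/9)), ProductSet(Union(Interval(-oo, -95/9), Interval(81/8, oo)), Interval(-2/5, 7/9)))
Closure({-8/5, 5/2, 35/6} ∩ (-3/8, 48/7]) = {5/2, 35/6}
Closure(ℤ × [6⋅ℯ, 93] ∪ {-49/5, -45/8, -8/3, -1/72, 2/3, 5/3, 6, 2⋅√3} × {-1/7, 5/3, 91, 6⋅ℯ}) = (ℤ × [6⋅ℯ, 93]) ∪ ({-49/5, -45/8, -8/3, -1/72, 2/3, 5/3, 6, 2⋅√3} × {-1/7, 5/3, 91, 6⋅ℯ})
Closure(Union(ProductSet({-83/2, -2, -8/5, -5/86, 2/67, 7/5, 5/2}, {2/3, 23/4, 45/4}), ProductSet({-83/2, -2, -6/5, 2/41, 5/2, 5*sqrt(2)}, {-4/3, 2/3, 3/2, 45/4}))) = Union(ProductSet({-83/2, -2, -6/5, 2/41, 5/2, 5*sqrt(2)}, {-4/3, 2/3, 3/2, 45/4}), ProductSet({-83/2, -2, -8/5, -5/86, 2/67, 7/5, 5/2}, {2/3, 23/4, 45/4}))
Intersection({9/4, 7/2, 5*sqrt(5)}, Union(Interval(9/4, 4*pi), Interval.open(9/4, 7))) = {9/4, 7/2, 5*sqrt(5)}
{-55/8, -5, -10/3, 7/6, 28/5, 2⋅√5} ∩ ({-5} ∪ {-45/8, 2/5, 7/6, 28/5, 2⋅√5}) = {-5, 7/6, 28/5, 2⋅√5}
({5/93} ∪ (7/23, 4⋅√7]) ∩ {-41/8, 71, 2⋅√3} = {2⋅√3}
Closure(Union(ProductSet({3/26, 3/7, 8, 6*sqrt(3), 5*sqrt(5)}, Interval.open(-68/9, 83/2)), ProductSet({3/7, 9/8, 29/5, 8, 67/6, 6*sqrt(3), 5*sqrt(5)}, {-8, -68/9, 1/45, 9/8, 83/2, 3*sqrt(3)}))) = Union(ProductSet({3/26, 3/7, 8, 6*sqrt(3), 5*sqrt(5)}, Interval(-68/9, 83/2)), ProductSet({3/7, 9/8, 29/5, 8, 67/6, 6*sqrt(3), 5*sqrt(5)}, {-8, -68/9, 1/45, 9/8, 83/2, 3*sqrt(3)}))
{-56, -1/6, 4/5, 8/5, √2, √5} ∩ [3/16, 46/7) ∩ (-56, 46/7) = {4/5, 8/5, √2, √5}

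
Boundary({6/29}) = {6/29}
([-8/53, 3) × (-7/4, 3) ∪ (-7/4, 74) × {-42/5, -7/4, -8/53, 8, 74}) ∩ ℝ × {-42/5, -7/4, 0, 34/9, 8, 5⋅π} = ([-8/53, 3) × {0}) ∪ ((-7/4, 74) × {-42/5, -7/4, 8})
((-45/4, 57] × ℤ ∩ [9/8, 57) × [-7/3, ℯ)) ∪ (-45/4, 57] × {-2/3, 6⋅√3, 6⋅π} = ([9/8, 57) × {-2, -1, …, 2}) ∪ ((-45/4, 57] × {-2/3, 6⋅√3, 6⋅π})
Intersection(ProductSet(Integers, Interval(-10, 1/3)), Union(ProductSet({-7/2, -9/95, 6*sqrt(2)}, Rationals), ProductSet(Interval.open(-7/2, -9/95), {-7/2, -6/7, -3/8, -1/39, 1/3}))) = ProductSet(Range(-3, 0, 1), {-7/2, -6/7, -3/8, -1/39, 1/3})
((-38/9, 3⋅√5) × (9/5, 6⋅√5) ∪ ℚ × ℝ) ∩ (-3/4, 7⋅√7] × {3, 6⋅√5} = ((-3/4, 3⋅√5) × {3}) ∪ ((ℚ ∩ (-3/4, 7⋅√7]) × {3, 6⋅√5})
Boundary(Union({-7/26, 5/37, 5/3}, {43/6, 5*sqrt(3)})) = {-7/26, 5/37, 5/3, 43/6, 5*sqrt(3)}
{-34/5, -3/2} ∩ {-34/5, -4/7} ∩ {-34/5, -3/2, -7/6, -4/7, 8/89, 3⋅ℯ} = {-34/5}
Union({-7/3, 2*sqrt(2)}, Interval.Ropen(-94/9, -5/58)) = Union({2*sqrt(2)}, Interval.Ropen(-94/9, -5/58))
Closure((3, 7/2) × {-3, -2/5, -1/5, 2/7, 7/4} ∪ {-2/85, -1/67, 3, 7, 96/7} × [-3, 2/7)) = ({-2/85, -1/67, 3, 7, 96/7} × [-3, 2/7]) ∪ ([3, 7/2] × {-3, -2/5, -1/5, 2/7, 7/4})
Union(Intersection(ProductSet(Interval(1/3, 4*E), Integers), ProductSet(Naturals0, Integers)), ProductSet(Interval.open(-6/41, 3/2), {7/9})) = Union(ProductSet(Interval.open(-6/41, 3/2), {7/9}), ProductSet(Range(1, 11, 1), Integers))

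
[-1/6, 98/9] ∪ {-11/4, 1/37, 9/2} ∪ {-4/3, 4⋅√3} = {-11/4, -4/3} ∪ [-1/6, 98/9]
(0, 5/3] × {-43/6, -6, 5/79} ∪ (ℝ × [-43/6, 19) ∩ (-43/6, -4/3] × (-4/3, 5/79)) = ((0, 5/3] × {-43/6, -6, 5/79}) ∪ ((-43/6, -4/3] × (-4/3, 5/79))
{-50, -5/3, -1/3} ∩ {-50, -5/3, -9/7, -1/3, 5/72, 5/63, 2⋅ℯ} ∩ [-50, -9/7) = {-50, -5/3}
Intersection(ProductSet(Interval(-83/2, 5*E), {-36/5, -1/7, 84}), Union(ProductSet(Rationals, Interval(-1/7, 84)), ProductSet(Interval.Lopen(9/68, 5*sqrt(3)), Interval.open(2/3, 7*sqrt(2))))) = ProductSet(Intersection(Interval(-83/2, 5*E), Rationals), {-1/7, 84})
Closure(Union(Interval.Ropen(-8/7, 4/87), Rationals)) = Union(Interval(-oo, oo), Rationals)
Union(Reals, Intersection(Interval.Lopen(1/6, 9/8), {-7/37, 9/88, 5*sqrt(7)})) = Reals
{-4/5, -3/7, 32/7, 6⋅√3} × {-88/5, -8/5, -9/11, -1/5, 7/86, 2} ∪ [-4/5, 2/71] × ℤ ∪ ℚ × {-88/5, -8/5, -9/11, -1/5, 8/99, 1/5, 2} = ([-4/5, 2/71] × ℤ) ∪ (ℚ × {-88/5, -8/5, -9/11, -1/5, 8/99, 1/5, 2}) ∪ ({-4/5, -3/7, 32/7, 6⋅√3} × {-88/5, -8/5, -9/11, -1/5, 7/86, 2})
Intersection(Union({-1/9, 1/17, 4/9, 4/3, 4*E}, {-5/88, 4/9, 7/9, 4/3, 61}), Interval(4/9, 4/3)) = {4/9, 7/9, 4/3}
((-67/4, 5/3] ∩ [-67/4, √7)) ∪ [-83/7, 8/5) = (-67/4, 5/3]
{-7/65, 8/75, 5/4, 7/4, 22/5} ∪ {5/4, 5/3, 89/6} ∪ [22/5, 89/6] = {-7/65, 8/75, 5/4, 5/3, 7/4} ∪ [22/5, 89/6]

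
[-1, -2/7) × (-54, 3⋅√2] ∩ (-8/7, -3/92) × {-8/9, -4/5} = [-1, -2/7) × {-8/9, -4/5}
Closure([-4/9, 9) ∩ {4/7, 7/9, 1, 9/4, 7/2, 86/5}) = {4/7, 7/9, 1, 9/4, 7/2}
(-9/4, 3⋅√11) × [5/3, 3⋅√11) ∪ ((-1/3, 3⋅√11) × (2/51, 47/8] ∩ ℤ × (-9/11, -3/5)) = (-9/4, 3⋅√11) × [5/3, 3⋅√11)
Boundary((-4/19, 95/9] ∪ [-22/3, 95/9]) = {-22/3, 95/9}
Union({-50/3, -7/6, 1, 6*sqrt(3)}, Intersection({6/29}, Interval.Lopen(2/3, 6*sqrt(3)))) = {-50/3, -7/6, 1, 6*sqrt(3)}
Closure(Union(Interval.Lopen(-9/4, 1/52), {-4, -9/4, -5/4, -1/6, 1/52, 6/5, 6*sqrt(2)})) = Union({-4, 6/5, 6*sqrt(2)}, Interval(-9/4, 1/52))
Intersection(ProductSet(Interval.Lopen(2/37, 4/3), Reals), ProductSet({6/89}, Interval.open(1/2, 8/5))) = ProductSet({6/89}, Interval.open(1/2, 8/5))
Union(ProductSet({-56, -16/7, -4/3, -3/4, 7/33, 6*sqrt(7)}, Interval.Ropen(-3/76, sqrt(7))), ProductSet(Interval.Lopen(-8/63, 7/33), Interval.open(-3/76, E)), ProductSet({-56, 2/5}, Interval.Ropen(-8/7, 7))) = Union(ProductSet({-56, 2/5}, Interval.Ropen(-8/7, 7)), ProductSet({-56, -16/7, -4/3, -3/4, 7/33, 6*sqrt(7)}, Interval.Ropen(-3/76, sqrt(7))), ProductSet(Interval.Lopen(-8/63, 7/33), Interval.open(-3/76, E)))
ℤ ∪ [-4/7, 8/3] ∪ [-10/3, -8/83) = ℤ ∪ [-10/3, 8/3]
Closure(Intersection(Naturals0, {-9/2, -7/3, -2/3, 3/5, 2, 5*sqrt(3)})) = {2}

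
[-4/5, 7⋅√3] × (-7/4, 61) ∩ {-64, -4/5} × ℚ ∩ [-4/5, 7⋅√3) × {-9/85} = {-4/5} × {-9/85}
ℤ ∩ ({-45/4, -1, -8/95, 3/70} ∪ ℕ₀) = {-1} ∪ ℕ₀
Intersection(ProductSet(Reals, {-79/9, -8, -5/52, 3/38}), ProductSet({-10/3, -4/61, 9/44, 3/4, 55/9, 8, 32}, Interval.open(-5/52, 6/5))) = ProductSet({-10/3, -4/61, 9/44, 3/4, 55/9, 8, 32}, {3/38})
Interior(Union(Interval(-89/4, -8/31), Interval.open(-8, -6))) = Interval.open(-89/4, -8/31)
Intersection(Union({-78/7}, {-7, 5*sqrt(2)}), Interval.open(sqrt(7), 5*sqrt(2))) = EmptySet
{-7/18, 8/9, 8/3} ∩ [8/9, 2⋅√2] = {8/9, 8/3}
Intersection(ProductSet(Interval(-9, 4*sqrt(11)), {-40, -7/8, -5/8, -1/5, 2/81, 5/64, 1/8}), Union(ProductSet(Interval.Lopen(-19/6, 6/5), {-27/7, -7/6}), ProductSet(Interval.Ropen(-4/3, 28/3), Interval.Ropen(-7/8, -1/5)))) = ProductSet(Interval.Ropen(-4/3, 28/3), {-7/8, -5/8})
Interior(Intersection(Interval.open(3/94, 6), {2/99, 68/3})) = EmptySet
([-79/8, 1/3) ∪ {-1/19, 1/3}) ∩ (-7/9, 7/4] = (-7/9, 1/3]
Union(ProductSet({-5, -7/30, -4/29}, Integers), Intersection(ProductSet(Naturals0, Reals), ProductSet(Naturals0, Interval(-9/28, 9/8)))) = Union(ProductSet({-5, -7/30, -4/29}, Integers), ProductSet(Naturals0, Interval(-9/28, 9/8)))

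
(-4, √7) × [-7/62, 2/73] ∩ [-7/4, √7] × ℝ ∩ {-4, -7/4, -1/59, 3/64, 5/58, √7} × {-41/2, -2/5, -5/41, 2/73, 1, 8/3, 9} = {-7/4, -1/59, 3/64, 5/58} × {2/73}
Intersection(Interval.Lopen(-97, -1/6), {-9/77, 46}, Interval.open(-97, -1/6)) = EmptySet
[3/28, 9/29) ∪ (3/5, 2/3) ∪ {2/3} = [3/28, 9/29) ∪ (3/5, 2/3]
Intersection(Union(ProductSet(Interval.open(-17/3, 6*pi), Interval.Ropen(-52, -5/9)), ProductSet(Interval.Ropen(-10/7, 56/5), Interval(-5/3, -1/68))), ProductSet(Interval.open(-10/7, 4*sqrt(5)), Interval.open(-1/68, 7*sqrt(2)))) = EmptySet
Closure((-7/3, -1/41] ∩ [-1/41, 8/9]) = {-1/41}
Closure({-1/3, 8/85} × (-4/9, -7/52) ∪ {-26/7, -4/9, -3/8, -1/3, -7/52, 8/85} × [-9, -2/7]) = ({-1/3, 8/85} × [-4/9, -7/52]) ∪ ({-26/7, -4/9, -3/8, -1/3, -7/52, 8/85} × [-9, -2/7])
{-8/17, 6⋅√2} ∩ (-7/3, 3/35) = {-8/17}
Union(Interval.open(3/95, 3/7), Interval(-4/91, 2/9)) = Interval.Ropen(-4/91, 3/7)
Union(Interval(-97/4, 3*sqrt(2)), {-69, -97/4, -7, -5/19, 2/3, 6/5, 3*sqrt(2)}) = Union({-69}, Interval(-97/4, 3*sqrt(2)))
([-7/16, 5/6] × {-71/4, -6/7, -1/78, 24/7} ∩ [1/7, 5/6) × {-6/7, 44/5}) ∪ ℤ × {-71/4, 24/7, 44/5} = (ℤ × {-71/4, 24/7, 44/5}) ∪ ([1/7, 5/6) × {-6/7})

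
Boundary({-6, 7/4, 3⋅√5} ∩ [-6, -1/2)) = {-6}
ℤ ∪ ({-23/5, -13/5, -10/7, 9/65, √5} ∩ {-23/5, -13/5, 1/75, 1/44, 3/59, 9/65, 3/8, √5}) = ℤ ∪ {-23/5, -13/5, 9/65, √5}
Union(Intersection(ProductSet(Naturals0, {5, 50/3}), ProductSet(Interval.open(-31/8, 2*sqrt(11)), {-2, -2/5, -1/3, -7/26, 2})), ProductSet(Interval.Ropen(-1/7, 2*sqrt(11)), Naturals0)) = ProductSet(Interval.Ropen(-1/7, 2*sqrt(11)), Naturals0)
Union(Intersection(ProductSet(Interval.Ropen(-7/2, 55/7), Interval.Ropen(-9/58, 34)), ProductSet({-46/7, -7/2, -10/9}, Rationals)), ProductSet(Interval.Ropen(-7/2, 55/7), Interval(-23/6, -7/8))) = Union(ProductSet({-7/2, -10/9}, Intersection(Interval.Ropen(-9/58, 34), Rationals)), ProductSet(Interval.Ropen(-7/2, 55/7), Interval(-23/6, -7/8)))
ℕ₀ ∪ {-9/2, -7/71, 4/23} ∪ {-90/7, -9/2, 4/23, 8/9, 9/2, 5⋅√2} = {-90/7, -9/2, -7/71, 4/23, 8/9, 9/2, 5⋅√2} ∪ ℕ₀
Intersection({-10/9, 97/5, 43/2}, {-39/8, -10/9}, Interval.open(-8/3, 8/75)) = {-10/9}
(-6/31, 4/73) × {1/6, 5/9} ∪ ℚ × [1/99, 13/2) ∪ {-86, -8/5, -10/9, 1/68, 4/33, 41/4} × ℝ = (ℚ × [1/99, 13/2)) ∪ ({-86, -8/5, -10/9, 1/68, 4/33, 41/4} × ℝ) ∪ ((-6/31, 4/73) × {1/6, 5/9})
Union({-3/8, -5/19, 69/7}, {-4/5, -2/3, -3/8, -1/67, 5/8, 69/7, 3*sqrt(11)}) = {-4/5, -2/3, -3/8, -5/19, -1/67, 5/8, 69/7, 3*sqrt(11)}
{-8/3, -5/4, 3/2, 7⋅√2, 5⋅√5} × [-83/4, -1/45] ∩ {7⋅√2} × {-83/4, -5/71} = {7⋅√2} × {-83/4, -5/71}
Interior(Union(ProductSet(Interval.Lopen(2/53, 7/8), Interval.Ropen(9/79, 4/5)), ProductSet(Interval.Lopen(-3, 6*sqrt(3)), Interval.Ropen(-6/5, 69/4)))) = ProductSet(Interval.open(-3, 6*sqrt(3)), Interval.open(-6/5, 69/4))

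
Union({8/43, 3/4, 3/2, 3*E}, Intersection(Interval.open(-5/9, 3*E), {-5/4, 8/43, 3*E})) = {8/43, 3/4, 3/2, 3*E}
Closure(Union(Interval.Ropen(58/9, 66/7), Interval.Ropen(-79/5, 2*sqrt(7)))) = Union(Interval(-79/5, 2*sqrt(7)), Interval(58/9, 66/7))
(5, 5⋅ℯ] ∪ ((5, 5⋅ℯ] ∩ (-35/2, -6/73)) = (5, 5⋅ℯ]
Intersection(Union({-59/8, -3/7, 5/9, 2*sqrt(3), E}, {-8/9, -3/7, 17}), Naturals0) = {17}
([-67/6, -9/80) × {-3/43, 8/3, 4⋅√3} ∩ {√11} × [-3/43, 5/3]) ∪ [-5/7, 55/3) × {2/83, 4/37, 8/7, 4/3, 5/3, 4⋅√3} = [-5/7, 55/3) × {2/83, 4/37, 8/7, 4/3, 5/3, 4⋅√3}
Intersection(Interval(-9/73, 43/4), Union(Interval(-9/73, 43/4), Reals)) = Interval(-9/73, 43/4)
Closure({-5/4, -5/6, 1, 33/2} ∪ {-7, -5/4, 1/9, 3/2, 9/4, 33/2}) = {-7, -5/4, -5/6, 1/9, 1, 3/2, 9/4, 33/2}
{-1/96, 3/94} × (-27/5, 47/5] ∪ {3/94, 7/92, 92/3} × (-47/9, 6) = ({-1/96, 3/94} × (-27/5, 47/5]) ∪ ({3/94, 7/92, 92/3} × (-47/9, 6))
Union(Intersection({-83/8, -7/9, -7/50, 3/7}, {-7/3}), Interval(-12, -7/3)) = Interval(-12, -7/3)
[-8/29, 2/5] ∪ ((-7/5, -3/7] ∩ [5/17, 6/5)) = [-8/29, 2/5]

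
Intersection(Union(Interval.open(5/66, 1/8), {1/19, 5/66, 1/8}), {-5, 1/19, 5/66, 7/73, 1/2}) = {1/19, 5/66, 7/73}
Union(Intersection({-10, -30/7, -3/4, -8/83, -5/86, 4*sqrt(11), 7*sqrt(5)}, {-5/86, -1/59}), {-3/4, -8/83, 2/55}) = {-3/4, -8/83, -5/86, 2/55}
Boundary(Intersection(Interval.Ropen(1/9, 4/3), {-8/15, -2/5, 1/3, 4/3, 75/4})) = {1/3}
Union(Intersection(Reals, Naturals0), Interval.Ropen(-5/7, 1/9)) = Union(Interval.Ropen(-5/7, 1/9), Naturals0)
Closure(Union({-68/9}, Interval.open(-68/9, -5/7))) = Interval(-68/9, -5/7)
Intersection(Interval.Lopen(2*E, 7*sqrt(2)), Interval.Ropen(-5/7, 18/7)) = EmptySet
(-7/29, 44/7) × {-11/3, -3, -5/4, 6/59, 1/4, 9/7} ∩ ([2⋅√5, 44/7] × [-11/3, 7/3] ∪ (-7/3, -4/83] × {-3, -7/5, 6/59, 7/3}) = ((-7/29, -4/83] × {-3, 6/59}) ∪ ([2⋅√5, 44/7) × {-11/3, -3, -5/4, 6/59, 1/4, 9/7})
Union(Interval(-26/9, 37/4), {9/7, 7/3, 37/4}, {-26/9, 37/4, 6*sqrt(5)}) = Union({6*sqrt(5)}, Interval(-26/9, 37/4))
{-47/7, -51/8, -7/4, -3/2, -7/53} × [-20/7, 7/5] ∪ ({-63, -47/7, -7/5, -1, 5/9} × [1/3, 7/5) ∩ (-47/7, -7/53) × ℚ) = ({-7/5, -1} × (ℚ ∩ [1/3, 7/5))) ∪ ({-47/7, -51/8, -7/4, -3/2, -7/53} × [-20/7, 7/5])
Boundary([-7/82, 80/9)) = {-7/82, 80/9}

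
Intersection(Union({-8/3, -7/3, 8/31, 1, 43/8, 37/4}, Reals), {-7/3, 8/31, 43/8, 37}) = {-7/3, 8/31, 43/8, 37}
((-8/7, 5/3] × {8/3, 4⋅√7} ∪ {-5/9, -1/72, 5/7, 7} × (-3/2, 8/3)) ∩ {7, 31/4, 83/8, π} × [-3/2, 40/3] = {7} × (-3/2, 8/3)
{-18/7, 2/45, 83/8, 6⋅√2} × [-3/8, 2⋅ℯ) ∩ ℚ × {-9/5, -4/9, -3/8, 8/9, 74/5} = {-18/7, 2/45, 83/8} × {-3/8, 8/9}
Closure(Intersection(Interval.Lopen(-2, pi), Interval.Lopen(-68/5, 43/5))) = Interval(-2, pi)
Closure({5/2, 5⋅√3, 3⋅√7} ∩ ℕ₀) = ∅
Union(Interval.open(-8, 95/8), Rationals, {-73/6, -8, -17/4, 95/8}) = Union(Interval(-8, 95/8), Rationals)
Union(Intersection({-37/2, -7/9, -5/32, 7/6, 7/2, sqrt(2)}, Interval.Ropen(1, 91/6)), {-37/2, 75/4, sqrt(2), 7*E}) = {-37/2, 7/6, 7/2, 75/4, sqrt(2), 7*E}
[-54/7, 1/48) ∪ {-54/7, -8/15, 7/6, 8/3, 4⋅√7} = [-54/7, 1/48) ∪ {7/6, 8/3, 4⋅√7}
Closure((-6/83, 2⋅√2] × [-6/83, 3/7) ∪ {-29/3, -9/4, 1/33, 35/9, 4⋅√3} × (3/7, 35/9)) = ({-6/83, 2⋅√2} × [-6/83, 3/7]) ∪ ([-6/83, 2⋅√2] × {-6/83, 3/7}) ∪ ((-6/83, 2⋅√2] × [-6/83, 3/7)) ∪ ({-29/3, -9/4, 1/33, 35/9, 4⋅√3} × [3/7, 35/9])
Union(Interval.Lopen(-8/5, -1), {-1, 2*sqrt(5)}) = Union({2*sqrt(5)}, Interval.Lopen(-8/5, -1))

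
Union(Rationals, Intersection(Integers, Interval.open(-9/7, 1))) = Union(Range(-1, 1, 1), Rationals)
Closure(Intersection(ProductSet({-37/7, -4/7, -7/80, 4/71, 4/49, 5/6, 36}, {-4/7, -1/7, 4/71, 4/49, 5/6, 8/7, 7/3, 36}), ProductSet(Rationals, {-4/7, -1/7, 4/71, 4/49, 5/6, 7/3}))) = ProductSet({-37/7, -4/7, -7/80, 4/71, 4/49, 5/6, 36}, {-4/7, -1/7, 4/71, 4/49, 5/6, 7/3})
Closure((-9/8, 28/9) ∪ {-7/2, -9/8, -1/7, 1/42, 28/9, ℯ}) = {-7/2} ∪ [-9/8, 28/9]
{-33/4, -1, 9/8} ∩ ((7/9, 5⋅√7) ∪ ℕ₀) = {9/8}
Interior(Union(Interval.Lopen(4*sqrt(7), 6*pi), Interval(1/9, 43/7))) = Union(Interval.open(1/9, 43/7), Interval.open(4*sqrt(7), 6*pi))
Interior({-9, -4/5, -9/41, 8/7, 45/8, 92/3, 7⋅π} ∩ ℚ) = ∅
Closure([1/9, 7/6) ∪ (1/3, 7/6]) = [1/9, 7/6]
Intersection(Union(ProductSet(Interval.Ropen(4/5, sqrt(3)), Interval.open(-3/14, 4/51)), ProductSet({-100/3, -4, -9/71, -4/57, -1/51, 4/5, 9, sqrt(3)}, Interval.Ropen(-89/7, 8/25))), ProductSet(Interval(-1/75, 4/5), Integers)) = ProductSet({4/5}, Union(Range(-12, 1, 1), Range(0, 1, 1)))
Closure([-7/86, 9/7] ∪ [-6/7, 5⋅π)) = [-6/7, 5⋅π]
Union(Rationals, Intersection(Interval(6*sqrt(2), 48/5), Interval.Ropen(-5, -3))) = Rationals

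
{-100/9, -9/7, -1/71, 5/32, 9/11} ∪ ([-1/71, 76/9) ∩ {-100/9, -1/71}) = {-100/9, -9/7, -1/71, 5/32, 9/11}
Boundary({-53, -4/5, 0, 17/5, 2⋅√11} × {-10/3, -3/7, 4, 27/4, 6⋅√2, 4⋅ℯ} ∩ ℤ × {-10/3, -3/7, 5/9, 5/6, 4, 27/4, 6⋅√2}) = {-53, 0} × {-10/3, -3/7, 4, 27/4, 6⋅√2}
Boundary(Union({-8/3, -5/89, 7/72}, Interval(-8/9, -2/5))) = {-8/3, -8/9, -2/5, -5/89, 7/72}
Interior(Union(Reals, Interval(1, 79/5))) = Interval(-oo, oo)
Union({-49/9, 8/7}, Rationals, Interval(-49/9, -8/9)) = Union(Interval(-49/9, -8/9), Rationals)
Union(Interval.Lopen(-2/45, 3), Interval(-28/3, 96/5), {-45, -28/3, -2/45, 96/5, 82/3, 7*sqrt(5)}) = Union({-45, 82/3}, Interval(-28/3, 96/5))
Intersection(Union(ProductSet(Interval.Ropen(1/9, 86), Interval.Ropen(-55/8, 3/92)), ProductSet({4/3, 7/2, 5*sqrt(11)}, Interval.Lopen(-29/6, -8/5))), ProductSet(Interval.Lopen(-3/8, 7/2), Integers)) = ProductSet(Interval(1/9, 7/2), Range(-6, 1, 1))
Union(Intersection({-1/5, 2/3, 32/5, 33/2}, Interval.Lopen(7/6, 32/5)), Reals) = Reals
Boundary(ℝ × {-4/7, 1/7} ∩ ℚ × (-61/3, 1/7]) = ℝ × {-4/7, 1/7}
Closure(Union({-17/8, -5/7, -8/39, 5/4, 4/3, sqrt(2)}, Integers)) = Union({-17/8, -5/7, -8/39, 5/4, 4/3, sqrt(2)}, Integers)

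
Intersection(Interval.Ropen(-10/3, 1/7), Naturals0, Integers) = Range(0, 1, 1)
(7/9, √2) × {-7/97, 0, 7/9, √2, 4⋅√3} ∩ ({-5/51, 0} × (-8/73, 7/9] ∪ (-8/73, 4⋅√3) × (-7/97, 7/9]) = (7/9, √2) × {0, 7/9}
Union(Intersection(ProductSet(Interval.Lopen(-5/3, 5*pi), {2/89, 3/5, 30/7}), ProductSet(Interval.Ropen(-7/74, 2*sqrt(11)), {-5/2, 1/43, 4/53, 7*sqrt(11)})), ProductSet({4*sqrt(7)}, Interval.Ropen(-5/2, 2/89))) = ProductSet({4*sqrt(7)}, Interval.Ropen(-5/2, 2/89))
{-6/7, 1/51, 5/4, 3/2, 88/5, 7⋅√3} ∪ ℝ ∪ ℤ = ℝ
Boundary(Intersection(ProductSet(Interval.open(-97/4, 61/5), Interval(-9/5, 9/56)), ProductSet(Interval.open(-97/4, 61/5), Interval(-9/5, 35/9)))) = Union(ProductSet({-97/4, 61/5}, Interval(-9/5, 9/56)), ProductSet(Interval(-97/4, 61/5), {-9/5, 9/56}))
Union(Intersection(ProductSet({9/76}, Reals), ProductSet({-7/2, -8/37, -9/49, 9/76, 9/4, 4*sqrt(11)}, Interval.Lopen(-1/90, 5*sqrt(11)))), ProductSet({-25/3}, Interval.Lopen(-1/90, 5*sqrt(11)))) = ProductSet({-25/3, 9/76}, Interval.Lopen(-1/90, 5*sqrt(11)))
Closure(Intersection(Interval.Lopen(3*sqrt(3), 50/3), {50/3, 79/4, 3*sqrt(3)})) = {50/3}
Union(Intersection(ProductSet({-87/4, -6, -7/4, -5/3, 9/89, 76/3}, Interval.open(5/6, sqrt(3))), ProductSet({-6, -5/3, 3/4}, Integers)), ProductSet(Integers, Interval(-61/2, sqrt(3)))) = Union(ProductSet({-6, -5/3}, Range(1, 2, 1)), ProductSet(Integers, Interval(-61/2, sqrt(3))))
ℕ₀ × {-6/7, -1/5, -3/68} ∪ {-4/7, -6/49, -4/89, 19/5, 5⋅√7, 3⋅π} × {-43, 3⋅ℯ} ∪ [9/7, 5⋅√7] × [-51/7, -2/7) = (ℕ₀ × {-6/7, -1/5, -3/68}) ∪ ([9/7, 5⋅√7] × [-51/7, -2/7)) ∪ ({-4/7, -6/49, -4/89, 19/5, 5⋅√7, 3⋅π} × {-43, 3⋅ℯ})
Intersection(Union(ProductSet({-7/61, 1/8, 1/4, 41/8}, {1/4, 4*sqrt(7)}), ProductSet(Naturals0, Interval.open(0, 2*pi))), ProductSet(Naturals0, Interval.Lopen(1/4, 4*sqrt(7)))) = ProductSet(Naturals0, Interval.open(1/4, 2*pi))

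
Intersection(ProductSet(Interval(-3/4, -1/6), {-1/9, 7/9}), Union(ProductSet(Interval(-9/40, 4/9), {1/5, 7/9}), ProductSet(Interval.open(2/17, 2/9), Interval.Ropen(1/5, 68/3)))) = ProductSet(Interval(-9/40, -1/6), {7/9})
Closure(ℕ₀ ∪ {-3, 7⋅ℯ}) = {-3, 7⋅ℯ} ∪ ℕ₀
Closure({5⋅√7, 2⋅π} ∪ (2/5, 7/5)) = [2/5, 7/5] ∪ {5⋅√7, 2⋅π}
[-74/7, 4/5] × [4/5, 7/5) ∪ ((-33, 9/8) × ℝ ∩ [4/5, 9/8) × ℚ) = ([4/5, 9/8) × ℚ) ∪ ([-74/7, 4/5] × [4/5, 7/5))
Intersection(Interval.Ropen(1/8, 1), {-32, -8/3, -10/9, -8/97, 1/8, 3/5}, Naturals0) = EmptySet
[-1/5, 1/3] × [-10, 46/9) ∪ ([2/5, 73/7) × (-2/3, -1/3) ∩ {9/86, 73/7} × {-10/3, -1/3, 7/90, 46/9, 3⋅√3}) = [-1/5, 1/3] × [-10, 46/9)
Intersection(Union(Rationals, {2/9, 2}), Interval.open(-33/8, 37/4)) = Intersection(Interval.open(-33/8, 37/4), Rationals)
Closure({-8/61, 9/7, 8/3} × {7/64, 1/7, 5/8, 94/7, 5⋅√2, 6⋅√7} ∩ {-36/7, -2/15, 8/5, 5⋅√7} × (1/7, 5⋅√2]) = ∅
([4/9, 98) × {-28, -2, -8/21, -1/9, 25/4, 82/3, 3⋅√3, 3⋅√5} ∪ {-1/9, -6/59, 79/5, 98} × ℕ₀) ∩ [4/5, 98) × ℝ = ({79/5} × ℕ₀) ∪ ([4/5, 98) × {-28, -2, -8/21, -1/9, 25/4, 82/3, 3⋅√3, 3⋅√5})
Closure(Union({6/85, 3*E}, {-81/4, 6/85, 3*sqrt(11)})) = {-81/4, 6/85, 3*sqrt(11), 3*E}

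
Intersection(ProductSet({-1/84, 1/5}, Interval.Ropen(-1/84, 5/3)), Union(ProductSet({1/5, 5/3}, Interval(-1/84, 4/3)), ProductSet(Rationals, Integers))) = Union(ProductSet({1/5}, Interval(-1/84, 4/3)), ProductSet({-1/84, 1/5}, Range(0, 2, 1)))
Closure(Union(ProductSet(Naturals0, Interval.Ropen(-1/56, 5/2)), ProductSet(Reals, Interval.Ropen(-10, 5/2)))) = ProductSet(Reals, Interval(-10, 5/2))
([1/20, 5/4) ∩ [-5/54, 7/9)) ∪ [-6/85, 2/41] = [-6/85, 2/41] ∪ [1/20, 7/9)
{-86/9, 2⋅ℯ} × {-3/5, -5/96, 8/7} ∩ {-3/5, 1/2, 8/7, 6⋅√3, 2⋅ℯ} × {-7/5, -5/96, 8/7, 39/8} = {2⋅ℯ} × {-5/96, 8/7}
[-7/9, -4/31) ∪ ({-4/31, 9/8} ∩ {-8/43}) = [-7/9, -4/31)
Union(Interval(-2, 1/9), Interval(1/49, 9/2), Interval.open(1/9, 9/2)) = Interval(-2, 9/2)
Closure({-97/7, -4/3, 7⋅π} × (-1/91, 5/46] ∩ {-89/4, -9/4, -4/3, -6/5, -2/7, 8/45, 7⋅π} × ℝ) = {-4/3, 7⋅π} × [-1/91, 5/46]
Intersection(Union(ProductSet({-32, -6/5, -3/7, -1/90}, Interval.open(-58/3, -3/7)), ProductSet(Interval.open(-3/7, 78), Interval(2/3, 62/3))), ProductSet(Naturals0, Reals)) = ProductSet(Range(0, 78, 1), Interval(2/3, 62/3))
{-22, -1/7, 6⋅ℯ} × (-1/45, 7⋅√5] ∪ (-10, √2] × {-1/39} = ((-10, √2] × {-1/39}) ∪ ({-22, -1/7, 6⋅ℯ} × (-1/45, 7⋅√5])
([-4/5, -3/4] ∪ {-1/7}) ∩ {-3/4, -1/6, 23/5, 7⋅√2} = {-3/4}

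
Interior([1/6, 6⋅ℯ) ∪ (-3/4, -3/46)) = (-3/4, -3/46) ∪ (1/6, 6⋅ℯ)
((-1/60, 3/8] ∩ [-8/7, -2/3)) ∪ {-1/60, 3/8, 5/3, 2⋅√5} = {-1/60, 3/8, 5/3, 2⋅√5}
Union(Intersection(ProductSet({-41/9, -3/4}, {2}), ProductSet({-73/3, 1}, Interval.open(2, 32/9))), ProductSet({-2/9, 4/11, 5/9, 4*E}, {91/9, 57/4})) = ProductSet({-2/9, 4/11, 5/9, 4*E}, {91/9, 57/4})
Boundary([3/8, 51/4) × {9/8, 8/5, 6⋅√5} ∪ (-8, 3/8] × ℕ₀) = ([-8, 3/8] × ℕ₀) ∪ ([3/8, 51/4] × {9/8, 8/5, 6⋅√5})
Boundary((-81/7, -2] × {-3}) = [-81/7, -2] × {-3}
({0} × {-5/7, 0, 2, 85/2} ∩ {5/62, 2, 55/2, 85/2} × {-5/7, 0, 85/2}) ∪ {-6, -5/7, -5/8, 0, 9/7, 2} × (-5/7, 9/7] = {-6, -5/7, -5/8, 0, 9/7, 2} × (-5/7, 9/7]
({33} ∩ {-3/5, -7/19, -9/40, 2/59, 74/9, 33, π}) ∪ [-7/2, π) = [-7/2, π) ∪ {33}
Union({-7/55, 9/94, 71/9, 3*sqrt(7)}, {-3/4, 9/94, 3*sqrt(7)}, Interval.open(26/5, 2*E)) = Union({-3/4, -7/55, 9/94, 71/9, 3*sqrt(7)}, Interval.open(26/5, 2*E))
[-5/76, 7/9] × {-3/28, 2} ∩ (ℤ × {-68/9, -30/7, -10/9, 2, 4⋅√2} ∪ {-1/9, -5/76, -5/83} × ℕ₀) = ({-5/76, -5/83} ∪ {0}) × {2}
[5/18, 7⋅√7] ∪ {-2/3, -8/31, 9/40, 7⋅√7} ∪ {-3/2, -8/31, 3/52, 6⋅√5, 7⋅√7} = {-3/2, -2/3, -8/31, 3/52, 9/40} ∪ [5/18, 7⋅√7]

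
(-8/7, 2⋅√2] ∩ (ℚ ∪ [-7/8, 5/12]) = [-7/8, 5/12] ∪ (ℚ ∩ (-8/7, 2⋅√2])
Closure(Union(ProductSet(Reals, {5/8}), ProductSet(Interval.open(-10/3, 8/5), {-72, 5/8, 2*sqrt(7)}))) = Union(ProductSet(Interval(-10/3, 8/5), {-72, 5/8, 2*sqrt(7)}), ProductSet(Reals, {5/8}))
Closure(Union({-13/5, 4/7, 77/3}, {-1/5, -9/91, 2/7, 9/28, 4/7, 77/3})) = {-13/5, -1/5, -9/91, 2/7, 9/28, 4/7, 77/3}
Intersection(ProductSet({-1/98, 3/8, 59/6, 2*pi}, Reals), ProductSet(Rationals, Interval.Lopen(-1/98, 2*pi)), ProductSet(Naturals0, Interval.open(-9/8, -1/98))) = EmptySet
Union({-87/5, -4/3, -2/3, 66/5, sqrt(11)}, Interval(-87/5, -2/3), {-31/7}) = Union({66/5, sqrt(11)}, Interval(-87/5, -2/3))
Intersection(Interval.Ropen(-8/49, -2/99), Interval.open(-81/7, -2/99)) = Interval.Ropen(-8/49, -2/99)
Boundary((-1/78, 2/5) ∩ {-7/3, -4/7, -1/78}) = ∅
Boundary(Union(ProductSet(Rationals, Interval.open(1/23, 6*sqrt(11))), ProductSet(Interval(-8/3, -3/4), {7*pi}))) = Union(ProductSet(Interval(-8/3, -3/4), {7*pi}), ProductSet(Reals, Interval(1/23, 6*sqrt(11))))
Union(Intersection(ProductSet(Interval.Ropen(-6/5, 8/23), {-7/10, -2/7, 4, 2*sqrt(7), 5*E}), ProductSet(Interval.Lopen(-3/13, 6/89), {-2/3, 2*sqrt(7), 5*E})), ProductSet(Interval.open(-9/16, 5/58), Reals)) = ProductSet(Interval.open(-9/16, 5/58), Reals)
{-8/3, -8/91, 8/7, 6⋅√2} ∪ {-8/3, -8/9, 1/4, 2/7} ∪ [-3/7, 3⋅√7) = {-8/3, -8/9, 6⋅√2} ∪ [-3/7, 3⋅√7)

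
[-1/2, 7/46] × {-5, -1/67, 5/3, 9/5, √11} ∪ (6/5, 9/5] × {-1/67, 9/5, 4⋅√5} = ([-1/2, 7/46] × {-5, -1/67, 5/3, 9/5, √11}) ∪ ((6/5, 9/5] × {-1/67, 9/5, 4⋅√5})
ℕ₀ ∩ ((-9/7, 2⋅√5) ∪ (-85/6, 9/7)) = {0, 1, …, 4}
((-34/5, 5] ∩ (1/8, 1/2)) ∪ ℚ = ℚ ∪ [1/8, 1/2]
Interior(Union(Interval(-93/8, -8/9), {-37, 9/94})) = Interval.open(-93/8, -8/9)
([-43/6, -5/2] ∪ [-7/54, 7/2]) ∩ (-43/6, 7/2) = (-43/6, -5/2] ∪ [-7/54, 7/2)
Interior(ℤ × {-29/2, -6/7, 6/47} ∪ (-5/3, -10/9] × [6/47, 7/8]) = (-5/3, -10/9) × (6/47, 7/8)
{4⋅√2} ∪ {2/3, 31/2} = {2/3, 31/2, 4⋅√2}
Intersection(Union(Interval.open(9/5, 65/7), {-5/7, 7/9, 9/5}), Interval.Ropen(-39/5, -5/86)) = {-5/7}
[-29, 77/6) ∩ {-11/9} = {-11/9}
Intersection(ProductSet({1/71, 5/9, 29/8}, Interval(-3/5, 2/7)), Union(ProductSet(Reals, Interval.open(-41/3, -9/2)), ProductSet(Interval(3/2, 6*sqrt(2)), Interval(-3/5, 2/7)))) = ProductSet({29/8}, Interval(-3/5, 2/7))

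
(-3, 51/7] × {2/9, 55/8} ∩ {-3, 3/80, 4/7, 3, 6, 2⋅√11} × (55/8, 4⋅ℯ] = ∅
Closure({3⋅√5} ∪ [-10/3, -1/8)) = [-10/3, -1/8] ∪ {3⋅√5}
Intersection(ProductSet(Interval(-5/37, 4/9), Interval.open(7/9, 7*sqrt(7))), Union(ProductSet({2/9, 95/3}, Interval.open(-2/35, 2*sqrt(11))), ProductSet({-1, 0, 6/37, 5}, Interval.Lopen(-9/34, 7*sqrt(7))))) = Union(ProductSet({2/9}, Interval.open(7/9, 2*sqrt(11))), ProductSet({0, 6/37}, Interval.open(7/9, 7*sqrt(7))))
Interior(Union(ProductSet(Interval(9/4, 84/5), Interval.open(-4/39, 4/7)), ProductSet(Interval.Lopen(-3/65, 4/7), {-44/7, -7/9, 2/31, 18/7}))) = ProductSet(Interval.open(9/4, 84/5), Interval.open(-4/39, 4/7))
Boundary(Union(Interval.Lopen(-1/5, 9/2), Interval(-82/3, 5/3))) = {-82/3, 9/2}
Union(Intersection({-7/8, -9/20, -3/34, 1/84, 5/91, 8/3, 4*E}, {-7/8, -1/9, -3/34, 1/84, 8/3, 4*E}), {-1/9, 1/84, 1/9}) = {-7/8, -1/9, -3/34, 1/84, 1/9, 8/3, 4*E}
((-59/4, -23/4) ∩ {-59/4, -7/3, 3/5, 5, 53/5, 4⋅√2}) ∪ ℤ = ℤ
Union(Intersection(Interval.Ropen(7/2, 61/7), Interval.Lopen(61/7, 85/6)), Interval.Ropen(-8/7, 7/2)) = Interval.Ropen(-8/7, 7/2)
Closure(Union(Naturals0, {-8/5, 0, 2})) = Union({-8/5}, Naturals0)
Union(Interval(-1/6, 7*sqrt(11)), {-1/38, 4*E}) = Interval(-1/6, 7*sqrt(11))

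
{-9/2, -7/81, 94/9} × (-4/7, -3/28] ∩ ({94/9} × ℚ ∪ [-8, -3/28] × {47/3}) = {94/9} × (ℚ ∩ (-4/7, -3/28])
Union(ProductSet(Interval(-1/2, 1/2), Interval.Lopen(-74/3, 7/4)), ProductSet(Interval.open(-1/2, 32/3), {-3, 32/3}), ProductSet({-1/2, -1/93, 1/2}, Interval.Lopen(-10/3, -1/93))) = Union(ProductSet(Interval(-1/2, 1/2), Interval.Lopen(-74/3, 7/4)), ProductSet(Interval.open(-1/2, 32/3), {-3, 32/3}))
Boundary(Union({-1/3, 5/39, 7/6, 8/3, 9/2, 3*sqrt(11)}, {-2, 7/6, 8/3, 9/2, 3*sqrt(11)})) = {-2, -1/3, 5/39, 7/6, 8/3, 9/2, 3*sqrt(11)}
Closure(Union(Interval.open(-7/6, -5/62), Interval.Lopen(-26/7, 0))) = Interval(-26/7, 0)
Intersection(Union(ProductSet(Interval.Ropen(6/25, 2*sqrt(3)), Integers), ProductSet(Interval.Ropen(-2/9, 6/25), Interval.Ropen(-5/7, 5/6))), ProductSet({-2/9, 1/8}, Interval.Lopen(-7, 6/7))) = ProductSet({-2/9, 1/8}, Interval.Ropen(-5/7, 5/6))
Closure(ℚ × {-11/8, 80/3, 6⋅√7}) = ℝ × {-11/8, 80/3, 6⋅√7}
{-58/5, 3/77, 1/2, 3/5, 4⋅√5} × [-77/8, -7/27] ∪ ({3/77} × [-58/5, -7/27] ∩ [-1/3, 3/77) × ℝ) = {-58/5, 3/77, 1/2, 3/5, 4⋅√5} × [-77/8, -7/27]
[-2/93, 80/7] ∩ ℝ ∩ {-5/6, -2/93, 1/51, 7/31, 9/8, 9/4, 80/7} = {-2/93, 1/51, 7/31, 9/8, 9/4, 80/7}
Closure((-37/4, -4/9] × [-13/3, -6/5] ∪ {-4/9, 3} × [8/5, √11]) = ({-4/9, 3} × [8/5, √11]) ∪ ([-37/4, -4/9] × [-13/3, -6/5])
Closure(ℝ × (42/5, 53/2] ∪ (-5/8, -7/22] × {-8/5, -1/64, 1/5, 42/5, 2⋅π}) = (ℝ × [42/5, 53/2]) ∪ ([-5/8, -7/22] × {-8/5, -1/64, 1/5, 42/5, 2⋅π})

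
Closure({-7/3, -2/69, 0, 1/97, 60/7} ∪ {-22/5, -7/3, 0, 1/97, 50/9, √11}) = {-22/5, -7/3, -2/69, 0, 1/97, 50/9, 60/7, √11}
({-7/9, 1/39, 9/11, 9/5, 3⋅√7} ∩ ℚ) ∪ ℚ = ℚ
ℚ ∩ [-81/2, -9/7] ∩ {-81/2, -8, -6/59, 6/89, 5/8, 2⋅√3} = {-81/2, -8}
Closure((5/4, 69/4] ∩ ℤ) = {2, 3, …, 17}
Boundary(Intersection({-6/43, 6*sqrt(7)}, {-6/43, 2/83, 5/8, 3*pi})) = {-6/43}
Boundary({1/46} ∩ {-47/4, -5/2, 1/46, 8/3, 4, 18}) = {1/46}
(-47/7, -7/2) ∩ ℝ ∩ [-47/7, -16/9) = (-47/7, -7/2)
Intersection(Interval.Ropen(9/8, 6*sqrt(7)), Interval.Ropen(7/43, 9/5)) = Interval.Ropen(9/8, 9/5)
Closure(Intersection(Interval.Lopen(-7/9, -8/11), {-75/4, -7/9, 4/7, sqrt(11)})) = EmptySet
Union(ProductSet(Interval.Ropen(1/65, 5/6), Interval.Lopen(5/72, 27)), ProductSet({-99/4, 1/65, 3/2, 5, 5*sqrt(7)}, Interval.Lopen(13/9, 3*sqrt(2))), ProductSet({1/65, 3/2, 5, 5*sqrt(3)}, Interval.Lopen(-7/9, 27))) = Union(ProductSet({1/65, 3/2, 5, 5*sqrt(3)}, Interval.Lopen(-7/9, 27)), ProductSet({-99/4, 1/65, 3/2, 5, 5*sqrt(7)}, Interval.Lopen(13/9, 3*sqrt(2))), ProductSet(Interval.Ropen(1/65, 5/6), Interval.Lopen(5/72, 27)))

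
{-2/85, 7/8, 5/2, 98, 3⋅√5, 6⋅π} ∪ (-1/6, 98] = (-1/6, 98]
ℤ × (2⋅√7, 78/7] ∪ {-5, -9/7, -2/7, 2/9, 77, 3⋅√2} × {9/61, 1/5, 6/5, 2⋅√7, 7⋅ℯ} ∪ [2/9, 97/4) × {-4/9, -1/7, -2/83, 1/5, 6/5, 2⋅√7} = (ℤ × (2⋅√7, 78/7]) ∪ ([2/9, 97/4) × {-4/9, -1/7, -2/83, 1/5, 6/5, 2⋅√7}) ∪ ({-5, -9/7, -2/7, 2/9, 77, 3⋅√2} × {9/61, 1/5, 6/5, 2⋅√7, 7⋅ℯ})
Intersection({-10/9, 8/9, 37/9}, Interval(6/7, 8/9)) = {8/9}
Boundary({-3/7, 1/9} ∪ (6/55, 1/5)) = {-3/7, 6/55, 1/5}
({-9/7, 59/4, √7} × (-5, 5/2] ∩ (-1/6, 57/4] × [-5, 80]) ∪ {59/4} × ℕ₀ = ({59/4} × ℕ₀) ∪ ({√7} × (-5, 5/2])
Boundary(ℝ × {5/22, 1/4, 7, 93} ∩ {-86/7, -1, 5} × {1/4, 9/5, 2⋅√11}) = {-86/7, -1, 5} × {1/4}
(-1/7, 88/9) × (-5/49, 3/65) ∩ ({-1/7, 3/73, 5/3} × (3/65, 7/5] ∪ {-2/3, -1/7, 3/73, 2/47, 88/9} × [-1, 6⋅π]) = {3/73, 2/47} × (-5/49, 3/65)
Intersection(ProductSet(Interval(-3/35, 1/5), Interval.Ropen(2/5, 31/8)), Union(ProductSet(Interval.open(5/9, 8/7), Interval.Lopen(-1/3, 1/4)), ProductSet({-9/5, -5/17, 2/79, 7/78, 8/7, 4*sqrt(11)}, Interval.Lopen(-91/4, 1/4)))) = EmptySet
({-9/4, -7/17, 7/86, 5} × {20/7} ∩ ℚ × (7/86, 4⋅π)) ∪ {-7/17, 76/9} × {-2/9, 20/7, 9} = ({-7/17, 76/9} × {-2/9, 20/7, 9}) ∪ ({-9/4, -7/17, 7/86, 5} × {20/7})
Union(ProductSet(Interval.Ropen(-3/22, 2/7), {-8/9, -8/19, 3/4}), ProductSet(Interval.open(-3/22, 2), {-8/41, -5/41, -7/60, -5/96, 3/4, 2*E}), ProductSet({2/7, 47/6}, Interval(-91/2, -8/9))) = Union(ProductSet({2/7, 47/6}, Interval(-91/2, -8/9)), ProductSet(Interval.Ropen(-3/22, 2/7), {-8/9, -8/19, 3/4}), ProductSet(Interval.open(-3/22, 2), {-8/41, -5/41, -7/60, -5/96, 3/4, 2*E}))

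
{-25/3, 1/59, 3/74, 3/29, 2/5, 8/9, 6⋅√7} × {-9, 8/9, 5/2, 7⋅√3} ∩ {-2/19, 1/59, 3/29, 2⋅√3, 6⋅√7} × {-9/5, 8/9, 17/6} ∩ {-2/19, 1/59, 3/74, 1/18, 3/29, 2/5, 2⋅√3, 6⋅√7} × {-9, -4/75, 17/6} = ∅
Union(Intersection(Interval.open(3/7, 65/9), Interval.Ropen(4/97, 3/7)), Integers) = Integers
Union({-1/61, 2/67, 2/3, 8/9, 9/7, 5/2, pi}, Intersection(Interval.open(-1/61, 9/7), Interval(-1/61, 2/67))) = Union({2/3, 8/9, 9/7, 5/2, pi}, Interval(-1/61, 2/67))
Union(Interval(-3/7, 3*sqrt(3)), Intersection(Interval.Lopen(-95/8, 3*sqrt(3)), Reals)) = Interval.Lopen(-95/8, 3*sqrt(3))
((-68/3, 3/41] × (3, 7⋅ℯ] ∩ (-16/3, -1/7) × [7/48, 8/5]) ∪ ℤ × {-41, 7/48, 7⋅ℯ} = ℤ × {-41, 7/48, 7⋅ℯ}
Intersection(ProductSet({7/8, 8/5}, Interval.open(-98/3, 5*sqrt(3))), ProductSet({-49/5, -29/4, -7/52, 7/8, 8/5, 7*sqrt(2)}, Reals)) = ProductSet({7/8, 8/5}, Interval.open(-98/3, 5*sqrt(3)))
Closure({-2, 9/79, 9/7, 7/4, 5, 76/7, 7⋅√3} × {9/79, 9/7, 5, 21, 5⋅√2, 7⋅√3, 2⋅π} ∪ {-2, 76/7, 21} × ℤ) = ({-2, 76/7, 21} × ℤ) ∪ ({-2, 9/79, 9/7, 7/4, 5, 76/7, 7⋅√3} × {9/79, 9/7, 5, 21, 5⋅√2, 7⋅√3, 2⋅π})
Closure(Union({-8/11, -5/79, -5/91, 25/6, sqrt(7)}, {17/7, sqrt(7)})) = {-8/11, -5/79, -5/91, 17/7, 25/6, sqrt(7)}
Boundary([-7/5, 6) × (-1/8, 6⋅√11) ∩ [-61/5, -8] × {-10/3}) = ∅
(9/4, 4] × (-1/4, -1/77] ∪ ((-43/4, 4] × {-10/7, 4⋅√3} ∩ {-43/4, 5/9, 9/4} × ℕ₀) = (9/4, 4] × (-1/4, -1/77]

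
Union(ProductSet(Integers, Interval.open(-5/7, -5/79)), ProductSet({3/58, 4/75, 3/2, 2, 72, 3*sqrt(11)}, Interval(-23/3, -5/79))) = Union(ProductSet({3/58, 4/75, 3/2, 2, 72, 3*sqrt(11)}, Interval(-23/3, -5/79)), ProductSet(Integers, Interval.open(-5/7, -5/79)))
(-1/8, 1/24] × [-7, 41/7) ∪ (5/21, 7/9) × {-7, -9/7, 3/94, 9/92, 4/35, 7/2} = ((-1/8, 1/24] × [-7, 41/7)) ∪ ((5/21, 7/9) × {-7, -9/7, 3/94, 9/92, 4/35, 7/2})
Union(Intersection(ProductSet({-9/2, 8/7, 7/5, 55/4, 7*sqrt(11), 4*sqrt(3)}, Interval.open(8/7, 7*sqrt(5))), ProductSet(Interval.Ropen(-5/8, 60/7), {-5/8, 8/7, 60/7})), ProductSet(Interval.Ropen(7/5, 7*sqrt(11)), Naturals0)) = Union(ProductSet({8/7, 7/5, 4*sqrt(3)}, {60/7}), ProductSet(Interval.Ropen(7/5, 7*sqrt(11)), Naturals0))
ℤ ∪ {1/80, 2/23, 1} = ℤ ∪ {1/80, 2/23}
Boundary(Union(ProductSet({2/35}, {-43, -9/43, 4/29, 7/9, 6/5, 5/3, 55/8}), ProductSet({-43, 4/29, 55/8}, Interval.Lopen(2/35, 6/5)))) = Union(ProductSet({2/35}, {-43, -9/43, 4/29, 7/9, 6/5, 5/3, 55/8}), ProductSet({-43, 4/29, 55/8}, Interval(2/35, 6/5)))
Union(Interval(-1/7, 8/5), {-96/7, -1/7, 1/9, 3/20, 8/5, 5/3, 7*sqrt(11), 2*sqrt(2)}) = Union({-96/7, 5/3, 7*sqrt(11), 2*sqrt(2)}, Interval(-1/7, 8/5))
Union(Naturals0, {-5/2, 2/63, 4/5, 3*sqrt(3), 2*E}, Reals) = Reals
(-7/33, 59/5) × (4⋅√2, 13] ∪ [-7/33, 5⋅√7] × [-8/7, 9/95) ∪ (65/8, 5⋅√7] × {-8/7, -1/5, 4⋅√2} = ((-7/33, 59/5) × (4⋅√2, 13]) ∪ ([-7/33, 5⋅√7] × [-8/7, 9/95)) ∪ ((65/8, 5⋅√7] × {-8/7, -1/5, 4⋅√2})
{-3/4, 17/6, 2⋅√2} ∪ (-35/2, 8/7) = (-35/2, 8/7) ∪ {17/6, 2⋅√2}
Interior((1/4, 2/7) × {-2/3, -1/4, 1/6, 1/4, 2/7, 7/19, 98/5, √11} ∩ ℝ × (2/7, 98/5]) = ∅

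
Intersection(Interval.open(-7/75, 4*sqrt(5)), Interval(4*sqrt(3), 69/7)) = Interval.Ropen(4*sqrt(3), 4*sqrt(5))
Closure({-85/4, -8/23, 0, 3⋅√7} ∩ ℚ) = {-85/4, -8/23, 0}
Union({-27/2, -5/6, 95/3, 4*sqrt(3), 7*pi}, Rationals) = Union({4*sqrt(3), 7*pi}, Rationals)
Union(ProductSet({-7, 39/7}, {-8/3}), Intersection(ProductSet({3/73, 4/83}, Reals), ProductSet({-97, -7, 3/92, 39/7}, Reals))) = ProductSet({-7, 39/7}, {-8/3})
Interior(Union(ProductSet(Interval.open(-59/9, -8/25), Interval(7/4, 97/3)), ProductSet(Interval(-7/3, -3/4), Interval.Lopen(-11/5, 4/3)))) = Union(ProductSet(Interval.open(-59/9, -8/25), Interval.open(7/4, 97/3)), ProductSet(Interval.open(-7/3, -3/4), Interval.open(-11/5, 4/3)))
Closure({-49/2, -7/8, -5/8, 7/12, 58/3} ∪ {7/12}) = {-49/2, -7/8, -5/8, 7/12, 58/3}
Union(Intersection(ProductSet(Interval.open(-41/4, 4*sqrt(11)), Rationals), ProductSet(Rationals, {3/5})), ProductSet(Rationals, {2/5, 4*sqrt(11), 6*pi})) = Union(ProductSet(Intersection(Interval.open(-41/4, 4*sqrt(11)), Rationals), {3/5}), ProductSet(Rationals, {2/5, 4*sqrt(11), 6*pi}))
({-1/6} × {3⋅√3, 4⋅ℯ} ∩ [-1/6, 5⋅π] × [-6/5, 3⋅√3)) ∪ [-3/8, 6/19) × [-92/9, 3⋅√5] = [-3/8, 6/19) × [-92/9, 3⋅√5]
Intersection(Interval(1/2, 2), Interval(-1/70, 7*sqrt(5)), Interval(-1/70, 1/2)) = {1/2}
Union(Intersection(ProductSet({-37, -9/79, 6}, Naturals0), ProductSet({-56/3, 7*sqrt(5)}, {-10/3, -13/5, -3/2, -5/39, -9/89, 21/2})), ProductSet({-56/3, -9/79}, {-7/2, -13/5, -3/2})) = ProductSet({-56/3, -9/79}, {-7/2, -13/5, -3/2})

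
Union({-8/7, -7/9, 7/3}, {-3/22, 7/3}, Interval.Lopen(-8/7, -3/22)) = Union({7/3}, Interval(-8/7, -3/22))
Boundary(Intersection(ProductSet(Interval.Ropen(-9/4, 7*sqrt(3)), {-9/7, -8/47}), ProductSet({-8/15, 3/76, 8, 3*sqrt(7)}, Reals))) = ProductSet({-8/15, 3/76, 8, 3*sqrt(7)}, {-9/7, -8/47})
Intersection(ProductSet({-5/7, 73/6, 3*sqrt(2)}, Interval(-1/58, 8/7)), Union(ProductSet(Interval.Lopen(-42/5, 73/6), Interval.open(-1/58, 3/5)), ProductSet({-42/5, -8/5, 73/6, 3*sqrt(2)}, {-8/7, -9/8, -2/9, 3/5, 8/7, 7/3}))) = Union(ProductSet({73/6, 3*sqrt(2)}, {3/5, 8/7}), ProductSet({-5/7, 73/6, 3*sqrt(2)}, Interval.open(-1/58, 3/5)))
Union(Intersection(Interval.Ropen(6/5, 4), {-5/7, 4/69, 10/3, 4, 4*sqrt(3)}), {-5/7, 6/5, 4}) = {-5/7, 6/5, 10/3, 4}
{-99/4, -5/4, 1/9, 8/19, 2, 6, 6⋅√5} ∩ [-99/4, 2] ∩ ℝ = {-99/4, -5/4, 1/9, 8/19, 2}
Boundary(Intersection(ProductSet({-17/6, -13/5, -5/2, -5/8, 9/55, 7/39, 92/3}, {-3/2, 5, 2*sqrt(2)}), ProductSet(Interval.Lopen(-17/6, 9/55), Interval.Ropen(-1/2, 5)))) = ProductSet({-13/5, -5/2, -5/8, 9/55}, {2*sqrt(2)})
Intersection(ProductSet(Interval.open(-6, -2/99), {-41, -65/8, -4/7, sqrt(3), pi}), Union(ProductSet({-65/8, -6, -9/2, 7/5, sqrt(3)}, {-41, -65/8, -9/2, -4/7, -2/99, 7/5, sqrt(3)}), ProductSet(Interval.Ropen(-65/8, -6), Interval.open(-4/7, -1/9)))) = ProductSet({-9/2}, {-41, -65/8, -4/7, sqrt(3)})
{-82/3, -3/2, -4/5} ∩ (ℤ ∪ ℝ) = {-82/3, -3/2, -4/5}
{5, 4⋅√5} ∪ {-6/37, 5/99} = {-6/37, 5/99, 5, 4⋅√5}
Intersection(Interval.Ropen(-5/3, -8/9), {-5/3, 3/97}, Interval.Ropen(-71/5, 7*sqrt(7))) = {-5/3}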